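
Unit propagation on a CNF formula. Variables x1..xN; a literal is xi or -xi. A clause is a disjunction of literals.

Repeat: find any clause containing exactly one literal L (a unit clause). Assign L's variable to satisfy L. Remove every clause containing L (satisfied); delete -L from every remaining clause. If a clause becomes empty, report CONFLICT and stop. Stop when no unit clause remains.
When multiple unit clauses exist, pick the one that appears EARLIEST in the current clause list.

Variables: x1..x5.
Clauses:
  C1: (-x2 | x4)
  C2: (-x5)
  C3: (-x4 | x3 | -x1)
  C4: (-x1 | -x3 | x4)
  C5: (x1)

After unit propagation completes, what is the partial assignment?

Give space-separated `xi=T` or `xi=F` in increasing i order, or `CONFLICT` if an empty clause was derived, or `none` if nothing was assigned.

Answer: x1=T x5=F

Derivation:
unit clause [-5] forces x5=F; simplify:
  satisfied 1 clause(s); 4 remain; assigned so far: [5]
unit clause [1] forces x1=T; simplify:
  drop -1 from [-4, 3, -1] -> [-4, 3]
  drop -1 from [-1, -3, 4] -> [-3, 4]
  satisfied 1 clause(s); 3 remain; assigned so far: [1, 5]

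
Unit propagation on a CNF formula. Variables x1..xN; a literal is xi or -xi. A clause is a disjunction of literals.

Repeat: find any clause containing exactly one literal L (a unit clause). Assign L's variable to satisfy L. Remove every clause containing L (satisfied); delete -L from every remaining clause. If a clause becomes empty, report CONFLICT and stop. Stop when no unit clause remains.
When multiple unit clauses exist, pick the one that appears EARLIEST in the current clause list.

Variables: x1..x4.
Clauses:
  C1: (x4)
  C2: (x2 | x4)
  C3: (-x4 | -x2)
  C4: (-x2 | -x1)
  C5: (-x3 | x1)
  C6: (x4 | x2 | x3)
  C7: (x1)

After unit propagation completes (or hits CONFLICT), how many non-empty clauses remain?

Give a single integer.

unit clause [4] forces x4=T; simplify:
  drop -4 from [-4, -2] -> [-2]
  satisfied 3 clause(s); 4 remain; assigned so far: [4]
unit clause [-2] forces x2=F; simplify:
  satisfied 2 clause(s); 2 remain; assigned so far: [2, 4]
unit clause [1] forces x1=T; simplify:
  satisfied 2 clause(s); 0 remain; assigned so far: [1, 2, 4]

Answer: 0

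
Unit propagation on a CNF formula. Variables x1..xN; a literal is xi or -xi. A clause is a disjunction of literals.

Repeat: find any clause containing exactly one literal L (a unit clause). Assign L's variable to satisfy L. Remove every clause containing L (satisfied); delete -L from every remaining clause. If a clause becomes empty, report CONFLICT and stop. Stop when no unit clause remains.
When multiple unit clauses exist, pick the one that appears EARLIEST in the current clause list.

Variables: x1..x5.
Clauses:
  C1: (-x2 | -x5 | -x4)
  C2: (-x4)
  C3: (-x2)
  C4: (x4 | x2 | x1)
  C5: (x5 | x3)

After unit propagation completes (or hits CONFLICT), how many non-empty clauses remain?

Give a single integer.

unit clause [-4] forces x4=F; simplify:
  drop 4 from [4, 2, 1] -> [2, 1]
  satisfied 2 clause(s); 3 remain; assigned so far: [4]
unit clause [-2] forces x2=F; simplify:
  drop 2 from [2, 1] -> [1]
  satisfied 1 clause(s); 2 remain; assigned so far: [2, 4]
unit clause [1] forces x1=T; simplify:
  satisfied 1 clause(s); 1 remain; assigned so far: [1, 2, 4]

Answer: 1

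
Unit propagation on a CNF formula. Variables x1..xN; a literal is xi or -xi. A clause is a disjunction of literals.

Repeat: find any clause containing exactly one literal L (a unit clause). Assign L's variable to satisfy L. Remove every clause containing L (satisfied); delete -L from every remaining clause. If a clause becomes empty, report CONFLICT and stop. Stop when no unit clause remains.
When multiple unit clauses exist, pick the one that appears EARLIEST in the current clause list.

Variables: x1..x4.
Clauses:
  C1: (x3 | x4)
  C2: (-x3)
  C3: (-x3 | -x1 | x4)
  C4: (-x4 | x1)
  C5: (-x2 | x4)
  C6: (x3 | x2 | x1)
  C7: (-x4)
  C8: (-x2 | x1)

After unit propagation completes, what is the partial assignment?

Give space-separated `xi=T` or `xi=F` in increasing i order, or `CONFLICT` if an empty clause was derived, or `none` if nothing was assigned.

Answer: CONFLICT

Derivation:
unit clause [-3] forces x3=F; simplify:
  drop 3 from [3, 4] -> [4]
  drop 3 from [3, 2, 1] -> [2, 1]
  satisfied 2 clause(s); 6 remain; assigned so far: [3]
unit clause [4] forces x4=T; simplify:
  drop -4 from [-4, 1] -> [1]
  drop -4 from [-4] -> [] (empty!)
  satisfied 2 clause(s); 4 remain; assigned so far: [3, 4]
CONFLICT (empty clause)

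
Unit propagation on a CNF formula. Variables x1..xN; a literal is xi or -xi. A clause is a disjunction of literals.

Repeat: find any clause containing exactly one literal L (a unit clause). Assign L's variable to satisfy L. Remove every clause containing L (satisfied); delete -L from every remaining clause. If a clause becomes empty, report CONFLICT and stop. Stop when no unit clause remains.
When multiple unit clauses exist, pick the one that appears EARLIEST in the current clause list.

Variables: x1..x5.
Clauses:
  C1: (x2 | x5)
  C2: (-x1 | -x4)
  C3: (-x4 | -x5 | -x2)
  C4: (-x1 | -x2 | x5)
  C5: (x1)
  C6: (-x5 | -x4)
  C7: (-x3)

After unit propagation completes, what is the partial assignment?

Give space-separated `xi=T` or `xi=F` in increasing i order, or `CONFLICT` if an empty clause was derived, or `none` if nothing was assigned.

Answer: x1=T x3=F x4=F

Derivation:
unit clause [1] forces x1=T; simplify:
  drop -1 from [-1, -4] -> [-4]
  drop -1 from [-1, -2, 5] -> [-2, 5]
  satisfied 1 clause(s); 6 remain; assigned so far: [1]
unit clause [-4] forces x4=F; simplify:
  satisfied 3 clause(s); 3 remain; assigned so far: [1, 4]
unit clause [-3] forces x3=F; simplify:
  satisfied 1 clause(s); 2 remain; assigned so far: [1, 3, 4]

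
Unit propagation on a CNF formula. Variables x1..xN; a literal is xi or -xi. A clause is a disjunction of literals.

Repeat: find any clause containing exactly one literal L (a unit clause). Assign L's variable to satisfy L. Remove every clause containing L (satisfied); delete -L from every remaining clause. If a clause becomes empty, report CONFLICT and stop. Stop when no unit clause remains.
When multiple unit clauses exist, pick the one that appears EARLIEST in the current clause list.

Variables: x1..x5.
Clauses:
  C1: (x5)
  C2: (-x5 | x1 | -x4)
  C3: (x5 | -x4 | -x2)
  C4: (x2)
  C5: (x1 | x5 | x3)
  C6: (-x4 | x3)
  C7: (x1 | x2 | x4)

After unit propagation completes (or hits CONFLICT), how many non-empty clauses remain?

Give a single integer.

Answer: 2

Derivation:
unit clause [5] forces x5=T; simplify:
  drop -5 from [-5, 1, -4] -> [1, -4]
  satisfied 3 clause(s); 4 remain; assigned so far: [5]
unit clause [2] forces x2=T; simplify:
  satisfied 2 clause(s); 2 remain; assigned so far: [2, 5]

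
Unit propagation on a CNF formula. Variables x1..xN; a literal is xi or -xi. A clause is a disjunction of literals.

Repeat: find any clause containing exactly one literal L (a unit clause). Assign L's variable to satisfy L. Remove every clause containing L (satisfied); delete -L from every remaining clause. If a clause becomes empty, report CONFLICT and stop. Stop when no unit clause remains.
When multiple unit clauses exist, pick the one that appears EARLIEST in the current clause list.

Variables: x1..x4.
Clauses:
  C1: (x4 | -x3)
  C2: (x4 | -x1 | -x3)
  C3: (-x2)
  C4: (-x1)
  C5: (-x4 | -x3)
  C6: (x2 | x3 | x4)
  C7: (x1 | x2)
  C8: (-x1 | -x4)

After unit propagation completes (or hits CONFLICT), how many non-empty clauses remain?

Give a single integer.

unit clause [-2] forces x2=F; simplify:
  drop 2 from [2, 3, 4] -> [3, 4]
  drop 2 from [1, 2] -> [1]
  satisfied 1 clause(s); 7 remain; assigned so far: [2]
unit clause [-1] forces x1=F; simplify:
  drop 1 from [1] -> [] (empty!)
  satisfied 3 clause(s); 4 remain; assigned so far: [1, 2]
CONFLICT (empty clause)

Answer: 3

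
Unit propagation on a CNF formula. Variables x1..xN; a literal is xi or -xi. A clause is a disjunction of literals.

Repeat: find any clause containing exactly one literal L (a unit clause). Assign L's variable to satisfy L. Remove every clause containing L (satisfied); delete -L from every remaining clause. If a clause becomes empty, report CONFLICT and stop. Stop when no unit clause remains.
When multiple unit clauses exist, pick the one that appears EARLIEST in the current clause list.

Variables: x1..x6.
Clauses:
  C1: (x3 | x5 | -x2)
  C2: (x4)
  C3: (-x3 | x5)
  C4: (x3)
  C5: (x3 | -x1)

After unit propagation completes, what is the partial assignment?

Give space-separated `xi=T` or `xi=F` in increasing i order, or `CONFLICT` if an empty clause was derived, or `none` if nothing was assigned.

unit clause [4] forces x4=T; simplify:
  satisfied 1 clause(s); 4 remain; assigned so far: [4]
unit clause [3] forces x3=T; simplify:
  drop -3 from [-3, 5] -> [5]
  satisfied 3 clause(s); 1 remain; assigned so far: [3, 4]
unit clause [5] forces x5=T; simplify:
  satisfied 1 clause(s); 0 remain; assigned so far: [3, 4, 5]

Answer: x3=T x4=T x5=T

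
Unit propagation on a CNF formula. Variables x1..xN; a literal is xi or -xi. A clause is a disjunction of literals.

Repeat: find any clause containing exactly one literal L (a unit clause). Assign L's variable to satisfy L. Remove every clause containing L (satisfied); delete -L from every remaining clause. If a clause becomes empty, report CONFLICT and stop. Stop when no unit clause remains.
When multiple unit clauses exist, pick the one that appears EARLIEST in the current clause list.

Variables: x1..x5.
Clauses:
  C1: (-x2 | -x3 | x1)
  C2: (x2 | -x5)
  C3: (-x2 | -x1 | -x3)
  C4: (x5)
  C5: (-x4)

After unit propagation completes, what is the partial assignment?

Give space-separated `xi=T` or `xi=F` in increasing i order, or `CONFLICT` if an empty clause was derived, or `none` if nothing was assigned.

Answer: x2=T x4=F x5=T

Derivation:
unit clause [5] forces x5=T; simplify:
  drop -5 from [2, -5] -> [2]
  satisfied 1 clause(s); 4 remain; assigned so far: [5]
unit clause [2] forces x2=T; simplify:
  drop -2 from [-2, -3, 1] -> [-3, 1]
  drop -2 from [-2, -1, -3] -> [-1, -3]
  satisfied 1 clause(s); 3 remain; assigned so far: [2, 5]
unit clause [-4] forces x4=F; simplify:
  satisfied 1 clause(s); 2 remain; assigned so far: [2, 4, 5]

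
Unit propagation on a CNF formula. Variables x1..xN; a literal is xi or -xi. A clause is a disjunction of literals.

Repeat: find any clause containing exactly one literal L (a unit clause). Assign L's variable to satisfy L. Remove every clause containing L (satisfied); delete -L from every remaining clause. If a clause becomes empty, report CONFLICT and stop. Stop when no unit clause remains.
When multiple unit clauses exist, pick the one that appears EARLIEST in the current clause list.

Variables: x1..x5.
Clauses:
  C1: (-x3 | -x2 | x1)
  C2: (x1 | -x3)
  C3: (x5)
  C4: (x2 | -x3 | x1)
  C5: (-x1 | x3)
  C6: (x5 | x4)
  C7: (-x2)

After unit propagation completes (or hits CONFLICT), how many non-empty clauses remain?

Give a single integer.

unit clause [5] forces x5=T; simplify:
  satisfied 2 clause(s); 5 remain; assigned so far: [5]
unit clause [-2] forces x2=F; simplify:
  drop 2 from [2, -3, 1] -> [-3, 1]
  satisfied 2 clause(s); 3 remain; assigned so far: [2, 5]

Answer: 3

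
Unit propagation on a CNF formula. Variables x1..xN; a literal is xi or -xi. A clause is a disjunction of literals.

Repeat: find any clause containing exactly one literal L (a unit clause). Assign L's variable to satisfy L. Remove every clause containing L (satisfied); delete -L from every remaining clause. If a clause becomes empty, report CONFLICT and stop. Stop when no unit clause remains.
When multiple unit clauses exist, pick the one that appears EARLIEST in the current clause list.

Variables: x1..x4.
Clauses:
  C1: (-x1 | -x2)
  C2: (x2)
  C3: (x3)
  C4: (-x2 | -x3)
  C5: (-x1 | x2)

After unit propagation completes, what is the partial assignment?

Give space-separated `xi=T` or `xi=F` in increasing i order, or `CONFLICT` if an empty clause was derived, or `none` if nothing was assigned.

Answer: CONFLICT

Derivation:
unit clause [2] forces x2=T; simplify:
  drop -2 from [-1, -2] -> [-1]
  drop -2 from [-2, -3] -> [-3]
  satisfied 2 clause(s); 3 remain; assigned so far: [2]
unit clause [-1] forces x1=F; simplify:
  satisfied 1 clause(s); 2 remain; assigned so far: [1, 2]
unit clause [3] forces x3=T; simplify:
  drop -3 from [-3] -> [] (empty!)
  satisfied 1 clause(s); 1 remain; assigned so far: [1, 2, 3]
CONFLICT (empty clause)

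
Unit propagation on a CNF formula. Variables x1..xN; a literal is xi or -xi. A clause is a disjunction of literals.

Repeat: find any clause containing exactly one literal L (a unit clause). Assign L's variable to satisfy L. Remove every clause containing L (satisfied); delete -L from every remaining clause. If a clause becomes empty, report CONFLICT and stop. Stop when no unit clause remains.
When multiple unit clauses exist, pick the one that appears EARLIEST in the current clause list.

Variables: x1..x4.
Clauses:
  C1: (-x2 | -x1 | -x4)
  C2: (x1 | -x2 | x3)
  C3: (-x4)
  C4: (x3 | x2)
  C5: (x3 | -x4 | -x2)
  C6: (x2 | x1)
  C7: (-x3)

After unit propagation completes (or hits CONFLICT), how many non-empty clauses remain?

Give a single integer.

Answer: 0

Derivation:
unit clause [-4] forces x4=F; simplify:
  satisfied 3 clause(s); 4 remain; assigned so far: [4]
unit clause [-3] forces x3=F; simplify:
  drop 3 from [1, -2, 3] -> [1, -2]
  drop 3 from [3, 2] -> [2]
  satisfied 1 clause(s); 3 remain; assigned so far: [3, 4]
unit clause [2] forces x2=T; simplify:
  drop -2 from [1, -2] -> [1]
  satisfied 2 clause(s); 1 remain; assigned so far: [2, 3, 4]
unit clause [1] forces x1=T; simplify:
  satisfied 1 clause(s); 0 remain; assigned so far: [1, 2, 3, 4]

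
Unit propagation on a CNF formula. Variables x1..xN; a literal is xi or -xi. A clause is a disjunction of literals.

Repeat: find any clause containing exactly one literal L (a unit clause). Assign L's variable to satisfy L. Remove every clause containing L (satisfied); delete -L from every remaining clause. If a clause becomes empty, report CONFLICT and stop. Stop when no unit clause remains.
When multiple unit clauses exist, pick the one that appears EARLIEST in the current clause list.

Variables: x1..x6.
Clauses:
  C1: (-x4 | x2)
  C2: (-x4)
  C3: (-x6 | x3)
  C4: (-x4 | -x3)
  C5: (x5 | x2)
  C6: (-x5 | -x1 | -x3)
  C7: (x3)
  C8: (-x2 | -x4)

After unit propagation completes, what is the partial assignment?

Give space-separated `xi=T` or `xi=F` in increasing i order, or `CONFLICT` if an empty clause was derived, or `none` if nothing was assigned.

Answer: x3=T x4=F

Derivation:
unit clause [-4] forces x4=F; simplify:
  satisfied 4 clause(s); 4 remain; assigned so far: [4]
unit clause [3] forces x3=T; simplify:
  drop -3 from [-5, -1, -3] -> [-5, -1]
  satisfied 2 clause(s); 2 remain; assigned so far: [3, 4]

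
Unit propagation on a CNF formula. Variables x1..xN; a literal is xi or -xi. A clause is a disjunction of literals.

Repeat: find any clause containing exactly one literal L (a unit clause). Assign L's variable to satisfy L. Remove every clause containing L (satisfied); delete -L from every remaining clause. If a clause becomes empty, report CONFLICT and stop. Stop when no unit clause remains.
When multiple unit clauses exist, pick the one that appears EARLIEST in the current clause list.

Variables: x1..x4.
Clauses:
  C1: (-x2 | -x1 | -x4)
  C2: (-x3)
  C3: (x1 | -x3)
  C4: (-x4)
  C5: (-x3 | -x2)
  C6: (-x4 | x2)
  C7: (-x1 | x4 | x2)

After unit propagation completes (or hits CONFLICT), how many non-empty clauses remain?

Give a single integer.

unit clause [-3] forces x3=F; simplify:
  satisfied 3 clause(s); 4 remain; assigned so far: [3]
unit clause [-4] forces x4=F; simplify:
  drop 4 from [-1, 4, 2] -> [-1, 2]
  satisfied 3 clause(s); 1 remain; assigned so far: [3, 4]

Answer: 1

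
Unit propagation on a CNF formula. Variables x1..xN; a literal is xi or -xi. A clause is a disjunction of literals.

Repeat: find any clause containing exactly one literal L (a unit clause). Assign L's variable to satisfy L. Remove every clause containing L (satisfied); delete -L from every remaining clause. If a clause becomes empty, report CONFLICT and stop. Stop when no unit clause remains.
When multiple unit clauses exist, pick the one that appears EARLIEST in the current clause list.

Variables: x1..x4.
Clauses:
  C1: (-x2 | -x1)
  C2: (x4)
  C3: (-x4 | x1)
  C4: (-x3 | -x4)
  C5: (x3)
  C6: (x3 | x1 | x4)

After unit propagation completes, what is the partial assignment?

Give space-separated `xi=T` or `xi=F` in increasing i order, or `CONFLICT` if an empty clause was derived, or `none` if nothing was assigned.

unit clause [4] forces x4=T; simplify:
  drop -4 from [-4, 1] -> [1]
  drop -4 from [-3, -4] -> [-3]
  satisfied 2 clause(s); 4 remain; assigned so far: [4]
unit clause [1] forces x1=T; simplify:
  drop -1 from [-2, -1] -> [-2]
  satisfied 1 clause(s); 3 remain; assigned so far: [1, 4]
unit clause [-2] forces x2=F; simplify:
  satisfied 1 clause(s); 2 remain; assigned so far: [1, 2, 4]
unit clause [-3] forces x3=F; simplify:
  drop 3 from [3] -> [] (empty!)
  satisfied 1 clause(s); 1 remain; assigned so far: [1, 2, 3, 4]
CONFLICT (empty clause)

Answer: CONFLICT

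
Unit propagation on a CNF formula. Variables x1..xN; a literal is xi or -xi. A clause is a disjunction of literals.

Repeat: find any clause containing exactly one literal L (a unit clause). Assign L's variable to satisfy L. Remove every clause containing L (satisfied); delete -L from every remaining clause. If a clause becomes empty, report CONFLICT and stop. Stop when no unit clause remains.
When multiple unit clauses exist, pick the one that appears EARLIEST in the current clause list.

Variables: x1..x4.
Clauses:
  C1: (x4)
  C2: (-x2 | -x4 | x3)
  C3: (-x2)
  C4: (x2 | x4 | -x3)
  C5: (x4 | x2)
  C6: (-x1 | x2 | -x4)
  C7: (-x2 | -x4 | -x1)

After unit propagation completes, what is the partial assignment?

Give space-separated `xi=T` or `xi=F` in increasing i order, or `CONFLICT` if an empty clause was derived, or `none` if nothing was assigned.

Answer: x1=F x2=F x4=T

Derivation:
unit clause [4] forces x4=T; simplify:
  drop -4 from [-2, -4, 3] -> [-2, 3]
  drop -4 from [-1, 2, -4] -> [-1, 2]
  drop -4 from [-2, -4, -1] -> [-2, -1]
  satisfied 3 clause(s); 4 remain; assigned so far: [4]
unit clause [-2] forces x2=F; simplify:
  drop 2 from [-1, 2] -> [-1]
  satisfied 3 clause(s); 1 remain; assigned so far: [2, 4]
unit clause [-1] forces x1=F; simplify:
  satisfied 1 clause(s); 0 remain; assigned so far: [1, 2, 4]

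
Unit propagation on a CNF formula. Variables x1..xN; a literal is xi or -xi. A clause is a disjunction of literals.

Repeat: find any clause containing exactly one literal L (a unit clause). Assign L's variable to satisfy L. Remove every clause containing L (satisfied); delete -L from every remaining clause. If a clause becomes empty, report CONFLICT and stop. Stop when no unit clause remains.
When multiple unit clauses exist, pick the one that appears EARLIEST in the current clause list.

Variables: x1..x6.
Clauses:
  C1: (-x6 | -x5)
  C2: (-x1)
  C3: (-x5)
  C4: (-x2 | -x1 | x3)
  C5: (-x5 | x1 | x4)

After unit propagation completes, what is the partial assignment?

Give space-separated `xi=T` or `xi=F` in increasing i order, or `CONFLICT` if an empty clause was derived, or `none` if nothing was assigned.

unit clause [-1] forces x1=F; simplify:
  drop 1 from [-5, 1, 4] -> [-5, 4]
  satisfied 2 clause(s); 3 remain; assigned so far: [1]
unit clause [-5] forces x5=F; simplify:
  satisfied 3 clause(s); 0 remain; assigned so far: [1, 5]

Answer: x1=F x5=F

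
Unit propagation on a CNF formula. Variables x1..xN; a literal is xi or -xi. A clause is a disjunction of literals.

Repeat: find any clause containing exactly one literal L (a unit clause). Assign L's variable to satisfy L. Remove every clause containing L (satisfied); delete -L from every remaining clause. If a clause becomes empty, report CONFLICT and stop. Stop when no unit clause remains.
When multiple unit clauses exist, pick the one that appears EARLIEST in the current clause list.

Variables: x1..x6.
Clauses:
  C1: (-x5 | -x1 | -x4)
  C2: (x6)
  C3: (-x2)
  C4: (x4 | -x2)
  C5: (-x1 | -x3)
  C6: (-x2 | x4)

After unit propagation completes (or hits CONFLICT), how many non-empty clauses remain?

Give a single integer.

unit clause [6] forces x6=T; simplify:
  satisfied 1 clause(s); 5 remain; assigned so far: [6]
unit clause [-2] forces x2=F; simplify:
  satisfied 3 clause(s); 2 remain; assigned so far: [2, 6]

Answer: 2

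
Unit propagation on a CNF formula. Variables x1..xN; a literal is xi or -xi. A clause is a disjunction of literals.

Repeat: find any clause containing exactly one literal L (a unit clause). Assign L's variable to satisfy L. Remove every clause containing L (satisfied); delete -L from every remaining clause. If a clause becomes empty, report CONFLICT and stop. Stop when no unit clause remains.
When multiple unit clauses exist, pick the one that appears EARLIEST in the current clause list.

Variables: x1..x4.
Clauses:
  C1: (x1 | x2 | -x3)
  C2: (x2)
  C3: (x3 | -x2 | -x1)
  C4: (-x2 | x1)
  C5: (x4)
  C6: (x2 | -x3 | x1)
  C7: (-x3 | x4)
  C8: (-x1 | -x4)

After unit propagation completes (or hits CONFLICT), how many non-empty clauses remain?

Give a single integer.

unit clause [2] forces x2=T; simplify:
  drop -2 from [3, -2, -1] -> [3, -1]
  drop -2 from [-2, 1] -> [1]
  satisfied 3 clause(s); 5 remain; assigned so far: [2]
unit clause [1] forces x1=T; simplify:
  drop -1 from [3, -1] -> [3]
  drop -1 from [-1, -4] -> [-4]
  satisfied 1 clause(s); 4 remain; assigned so far: [1, 2]
unit clause [3] forces x3=T; simplify:
  drop -3 from [-3, 4] -> [4]
  satisfied 1 clause(s); 3 remain; assigned so far: [1, 2, 3]
unit clause [4] forces x4=T; simplify:
  drop -4 from [-4] -> [] (empty!)
  satisfied 2 clause(s); 1 remain; assigned so far: [1, 2, 3, 4]
CONFLICT (empty clause)

Answer: 0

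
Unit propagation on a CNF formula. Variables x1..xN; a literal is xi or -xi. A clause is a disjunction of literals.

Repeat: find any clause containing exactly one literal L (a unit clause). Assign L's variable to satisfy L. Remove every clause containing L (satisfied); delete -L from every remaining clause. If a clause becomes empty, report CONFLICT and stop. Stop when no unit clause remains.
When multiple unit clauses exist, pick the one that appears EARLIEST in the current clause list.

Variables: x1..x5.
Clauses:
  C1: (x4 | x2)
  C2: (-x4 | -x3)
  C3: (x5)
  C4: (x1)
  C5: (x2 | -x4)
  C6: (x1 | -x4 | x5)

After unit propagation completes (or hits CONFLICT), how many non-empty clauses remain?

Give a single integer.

Answer: 3

Derivation:
unit clause [5] forces x5=T; simplify:
  satisfied 2 clause(s); 4 remain; assigned so far: [5]
unit clause [1] forces x1=T; simplify:
  satisfied 1 clause(s); 3 remain; assigned so far: [1, 5]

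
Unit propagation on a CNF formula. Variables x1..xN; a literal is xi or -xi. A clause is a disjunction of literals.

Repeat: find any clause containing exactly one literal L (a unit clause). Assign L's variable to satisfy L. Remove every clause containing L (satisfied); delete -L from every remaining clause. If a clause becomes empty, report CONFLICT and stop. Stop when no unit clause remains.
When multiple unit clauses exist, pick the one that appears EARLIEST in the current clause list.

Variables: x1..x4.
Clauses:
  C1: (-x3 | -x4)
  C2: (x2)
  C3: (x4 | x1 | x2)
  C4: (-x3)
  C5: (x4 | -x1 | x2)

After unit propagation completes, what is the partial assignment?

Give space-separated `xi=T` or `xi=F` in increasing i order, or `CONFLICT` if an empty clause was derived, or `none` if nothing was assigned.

unit clause [2] forces x2=T; simplify:
  satisfied 3 clause(s); 2 remain; assigned so far: [2]
unit clause [-3] forces x3=F; simplify:
  satisfied 2 clause(s); 0 remain; assigned so far: [2, 3]

Answer: x2=T x3=F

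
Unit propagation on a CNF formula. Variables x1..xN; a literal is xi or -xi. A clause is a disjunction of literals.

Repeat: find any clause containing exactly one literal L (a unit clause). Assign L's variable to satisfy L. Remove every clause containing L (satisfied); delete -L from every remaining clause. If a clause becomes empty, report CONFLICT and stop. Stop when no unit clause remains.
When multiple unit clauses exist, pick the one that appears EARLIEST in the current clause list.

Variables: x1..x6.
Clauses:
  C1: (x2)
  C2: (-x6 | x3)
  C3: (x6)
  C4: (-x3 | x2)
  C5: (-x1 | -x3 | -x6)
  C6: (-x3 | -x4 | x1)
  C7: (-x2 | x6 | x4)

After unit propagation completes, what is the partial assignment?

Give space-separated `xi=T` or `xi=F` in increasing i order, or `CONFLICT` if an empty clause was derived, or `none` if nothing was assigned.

Answer: x1=F x2=T x3=T x4=F x6=T

Derivation:
unit clause [2] forces x2=T; simplify:
  drop -2 from [-2, 6, 4] -> [6, 4]
  satisfied 2 clause(s); 5 remain; assigned so far: [2]
unit clause [6] forces x6=T; simplify:
  drop -6 from [-6, 3] -> [3]
  drop -6 from [-1, -3, -6] -> [-1, -3]
  satisfied 2 clause(s); 3 remain; assigned so far: [2, 6]
unit clause [3] forces x3=T; simplify:
  drop -3 from [-1, -3] -> [-1]
  drop -3 from [-3, -4, 1] -> [-4, 1]
  satisfied 1 clause(s); 2 remain; assigned so far: [2, 3, 6]
unit clause [-1] forces x1=F; simplify:
  drop 1 from [-4, 1] -> [-4]
  satisfied 1 clause(s); 1 remain; assigned so far: [1, 2, 3, 6]
unit clause [-4] forces x4=F; simplify:
  satisfied 1 clause(s); 0 remain; assigned so far: [1, 2, 3, 4, 6]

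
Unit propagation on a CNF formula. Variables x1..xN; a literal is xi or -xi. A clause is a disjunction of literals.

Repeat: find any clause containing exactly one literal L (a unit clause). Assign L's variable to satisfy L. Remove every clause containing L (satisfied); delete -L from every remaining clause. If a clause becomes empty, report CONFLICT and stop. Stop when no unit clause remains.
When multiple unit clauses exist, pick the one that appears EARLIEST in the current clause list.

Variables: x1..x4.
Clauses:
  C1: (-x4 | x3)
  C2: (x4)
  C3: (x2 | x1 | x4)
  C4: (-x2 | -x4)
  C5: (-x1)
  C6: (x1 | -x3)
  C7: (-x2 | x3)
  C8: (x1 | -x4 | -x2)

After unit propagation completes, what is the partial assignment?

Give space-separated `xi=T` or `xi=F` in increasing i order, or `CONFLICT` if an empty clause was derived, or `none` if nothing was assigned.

unit clause [4] forces x4=T; simplify:
  drop -4 from [-4, 3] -> [3]
  drop -4 from [-2, -4] -> [-2]
  drop -4 from [1, -4, -2] -> [1, -2]
  satisfied 2 clause(s); 6 remain; assigned so far: [4]
unit clause [3] forces x3=T; simplify:
  drop -3 from [1, -3] -> [1]
  satisfied 2 clause(s); 4 remain; assigned so far: [3, 4]
unit clause [-2] forces x2=F; simplify:
  satisfied 2 clause(s); 2 remain; assigned so far: [2, 3, 4]
unit clause [-1] forces x1=F; simplify:
  drop 1 from [1] -> [] (empty!)
  satisfied 1 clause(s); 1 remain; assigned so far: [1, 2, 3, 4]
CONFLICT (empty clause)

Answer: CONFLICT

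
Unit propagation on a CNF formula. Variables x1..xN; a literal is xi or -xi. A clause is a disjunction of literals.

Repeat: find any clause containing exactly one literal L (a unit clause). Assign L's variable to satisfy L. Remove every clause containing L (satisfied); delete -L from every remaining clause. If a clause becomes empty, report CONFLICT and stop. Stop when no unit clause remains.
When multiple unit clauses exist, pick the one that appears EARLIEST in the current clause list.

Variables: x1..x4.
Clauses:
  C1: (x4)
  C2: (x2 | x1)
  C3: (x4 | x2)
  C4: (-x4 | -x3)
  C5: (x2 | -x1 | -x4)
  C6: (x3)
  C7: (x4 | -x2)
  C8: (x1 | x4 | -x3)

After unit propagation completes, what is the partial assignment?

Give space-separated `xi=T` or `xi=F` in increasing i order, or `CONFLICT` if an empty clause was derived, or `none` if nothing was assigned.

Answer: CONFLICT

Derivation:
unit clause [4] forces x4=T; simplify:
  drop -4 from [-4, -3] -> [-3]
  drop -4 from [2, -1, -4] -> [2, -1]
  satisfied 4 clause(s); 4 remain; assigned so far: [4]
unit clause [-3] forces x3=F; simplify:
  drop 3 from [3] -> [] (empty!)
  satisfied 1 clause(s); 3 remain; assigned so far: [3, 4]
CONFLICT (empty clause)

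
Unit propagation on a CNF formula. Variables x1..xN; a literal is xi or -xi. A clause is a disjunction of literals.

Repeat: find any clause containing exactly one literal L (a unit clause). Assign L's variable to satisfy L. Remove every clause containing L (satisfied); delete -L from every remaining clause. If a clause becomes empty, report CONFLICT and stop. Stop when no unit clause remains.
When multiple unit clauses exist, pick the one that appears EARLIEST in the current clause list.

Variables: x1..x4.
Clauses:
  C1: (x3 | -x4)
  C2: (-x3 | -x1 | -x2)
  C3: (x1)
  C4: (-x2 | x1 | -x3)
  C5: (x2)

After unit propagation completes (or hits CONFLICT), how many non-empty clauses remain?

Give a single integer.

unit clause [1] forces x1=T; simplify:
  drop -1 from [-3, -1, -2] -> [-3, -2]
  satisfied 2 clause(s); 3 remain; assigned so far: [1]
unit clause [2] forces x2=T; simplify:
  drop -2 from [-3, -2] -> [-3]
  satisfied 1 clause(s); 2 remain; assigned so far: [1, 2]
unit clause [-3] forces x3=F; simplify:
  drop 3 from [3, -4] -> [-4]
  satisfied 1 clause(s); 1 remain; assigned so far: [1, 2, 3]
unit clause [-4] forces x4=F; simplify:
  satisfied 1 clause(s); 0 remain; assigned so far: [1, 2, 3, 4]

Answer: 0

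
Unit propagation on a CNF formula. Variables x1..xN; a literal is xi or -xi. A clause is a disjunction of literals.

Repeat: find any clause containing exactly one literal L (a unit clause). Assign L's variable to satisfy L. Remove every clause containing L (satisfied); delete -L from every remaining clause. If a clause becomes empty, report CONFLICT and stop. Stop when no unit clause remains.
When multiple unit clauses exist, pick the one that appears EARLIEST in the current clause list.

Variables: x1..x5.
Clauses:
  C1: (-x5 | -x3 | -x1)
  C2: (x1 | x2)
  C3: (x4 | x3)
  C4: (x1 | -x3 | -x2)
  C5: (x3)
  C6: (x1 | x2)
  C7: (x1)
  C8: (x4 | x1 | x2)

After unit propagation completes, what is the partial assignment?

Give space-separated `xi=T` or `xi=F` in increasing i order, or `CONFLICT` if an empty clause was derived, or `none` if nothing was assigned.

Answer: x1=T x3=T x5=F

Derivation:
unit clause [3] forces x3=T; simplify:
  drop -3 from [-5, -3, -1] -> [-5, -1]
  drop -3 from [1, -3, -2] -> [1, -2]
  satisfied 2 clause(s); 6 remain; assigned so far: [3]
unit clause [1] forces x1=T; simplify:
  drop -1 from [-5, -1] -> [-5]
  satisfied 5 clause(s); 1 remain; assigned so far: [1, 3]
unit clause [-5] forces x5=F; simplify:
  satisfied 1 clause(s); 0 remain; assigned so far: [1, 3, 5]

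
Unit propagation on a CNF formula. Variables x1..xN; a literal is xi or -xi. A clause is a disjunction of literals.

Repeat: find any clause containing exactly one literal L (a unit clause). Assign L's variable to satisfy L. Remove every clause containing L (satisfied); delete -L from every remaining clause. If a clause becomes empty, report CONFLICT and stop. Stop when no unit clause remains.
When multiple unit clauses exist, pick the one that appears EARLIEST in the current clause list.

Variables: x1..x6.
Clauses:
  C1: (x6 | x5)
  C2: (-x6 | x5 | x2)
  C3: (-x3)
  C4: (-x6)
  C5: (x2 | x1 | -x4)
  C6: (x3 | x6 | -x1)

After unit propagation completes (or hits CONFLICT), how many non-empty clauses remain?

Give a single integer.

Answer: 1

Derivation:
unit clause [-3] forces x3=F; simplify:
  drop 3 from [3, 6, -1] -> [6, -1]
  satisfied 1 clause(s); 5 remain; assigned so far: [3]
unit clause [-6] forces x6=F; simplify:
  drop 6 from [6, 5] -> [5]
  drop 6 from [6, -1] -> [-1]
  satisfied 2 clause(s); 3 remain; assigned so far: [3, 6]
unit clause [5] forces x5=T; simplify:
  satisfied 1 clause(s); 2 remain; assigned so far: [3, 5, 6]
unit clause [-1] forces x1=F; simplify:
  drop 1 from [2, 1, -4] -> [2, -4]
  satisfied 1 clause(s); 1 remain; assigned so far: [1, 3, 5, 6]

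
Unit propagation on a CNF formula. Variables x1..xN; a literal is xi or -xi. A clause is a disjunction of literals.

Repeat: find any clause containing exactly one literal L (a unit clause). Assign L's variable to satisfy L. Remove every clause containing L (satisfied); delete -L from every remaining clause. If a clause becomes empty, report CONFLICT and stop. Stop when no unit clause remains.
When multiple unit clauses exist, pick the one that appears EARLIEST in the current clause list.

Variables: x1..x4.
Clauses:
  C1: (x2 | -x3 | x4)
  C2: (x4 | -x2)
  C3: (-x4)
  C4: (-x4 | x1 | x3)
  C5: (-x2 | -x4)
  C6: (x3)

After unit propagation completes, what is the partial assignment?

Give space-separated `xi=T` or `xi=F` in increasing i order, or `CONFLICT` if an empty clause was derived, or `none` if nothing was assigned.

unit clause [-4] forces x4=F; simplify:
  drop 4 from [2, -3, 4] -> [2, -3]
  drop 4 from [4, -2] -> [-2]
  satisfied 3 clause(s); 3 remain; assigned so far: [4]
unit clause [-2] forces x2=F; simplify:
  drop 2 from [2, -3] -> [-3]
  satisfied 1 clause(s); 2 remain; assigned so far: [2, 4]
unit clause [-3] forces x3=F; simplify:
  drop 3 from [3] -> [] (empty!)
  satisfied 1 clause(s); 1 remain; assigned so far: [2, 3, 4]
CONFLICT (empty clause)

Answer: CONFLICT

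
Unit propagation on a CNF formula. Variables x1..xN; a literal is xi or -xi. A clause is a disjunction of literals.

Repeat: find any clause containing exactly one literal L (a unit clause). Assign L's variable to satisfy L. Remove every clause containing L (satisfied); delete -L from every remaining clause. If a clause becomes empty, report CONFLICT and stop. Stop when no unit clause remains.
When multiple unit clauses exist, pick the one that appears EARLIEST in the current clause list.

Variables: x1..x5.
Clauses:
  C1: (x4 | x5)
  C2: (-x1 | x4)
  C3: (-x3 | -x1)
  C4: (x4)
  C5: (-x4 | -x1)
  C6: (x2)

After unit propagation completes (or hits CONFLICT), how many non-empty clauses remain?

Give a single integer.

Answer: 0

Derivation:
unit clause [4] forces x4=T; simplify:
  drop -4 from [-4, -1] -> [-1]
  satisfied 3 clause(s); 3 remain; assigned so far: [4]
unit clause [-1] forces x1=F; simplify:
  satisfied 2 clause(s); 1 remain; assigned so far: [1, 4]
unit clause [2] forces x2=T; simplify:
  satisfied 1 clause(s); 0 remain; assigned so far: [1, 2, 4]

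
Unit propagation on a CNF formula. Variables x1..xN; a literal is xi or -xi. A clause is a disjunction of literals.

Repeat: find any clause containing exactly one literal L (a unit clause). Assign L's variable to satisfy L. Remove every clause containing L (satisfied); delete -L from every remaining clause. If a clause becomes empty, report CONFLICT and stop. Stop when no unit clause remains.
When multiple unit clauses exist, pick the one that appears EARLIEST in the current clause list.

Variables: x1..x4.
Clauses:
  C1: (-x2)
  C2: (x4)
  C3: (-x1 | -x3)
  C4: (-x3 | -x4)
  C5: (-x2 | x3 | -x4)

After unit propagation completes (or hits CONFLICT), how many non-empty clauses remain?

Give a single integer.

Answer: 0

Derivation:
unit clause [-2] forces x2=F; simplify:
  satisfied 2 clause(s); 3 remain; assigned so far: [2]
unit clause [4] forces x4=T; simplify:
  drop -4 from [-3, -4] -> [-3]
  satisfied 1 clause(s); 2 remain; assigned so far: [2, 4]
unit clause [-3] forces x3=F; simplify:
  satisfied 2 clause(s); 0 remain; assigned so far: [2, 3, 4]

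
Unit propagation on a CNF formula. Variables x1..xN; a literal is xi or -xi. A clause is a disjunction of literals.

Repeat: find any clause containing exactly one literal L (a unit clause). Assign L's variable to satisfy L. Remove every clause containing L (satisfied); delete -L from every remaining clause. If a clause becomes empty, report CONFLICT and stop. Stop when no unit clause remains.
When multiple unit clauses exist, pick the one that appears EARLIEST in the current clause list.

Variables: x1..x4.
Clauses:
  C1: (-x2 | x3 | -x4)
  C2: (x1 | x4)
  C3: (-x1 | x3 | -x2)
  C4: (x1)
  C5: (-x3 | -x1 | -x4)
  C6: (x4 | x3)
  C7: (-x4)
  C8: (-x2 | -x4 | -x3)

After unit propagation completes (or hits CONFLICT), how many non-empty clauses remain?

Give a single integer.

Answer: 0

Derivation:
unit clause [1] forces x1=T; simplify:
  drop -1 from [-1, 3, -2] -> [3, -2]
  drop -1 from [-3, -1, -4] -> [-3, -4]
  satisfied 2 clause(s); 6 remain; assigned so far: [1]
unit clause [-4] forces x4=F; simplify:
  drop 4 from [4, 3] -> [3]
  satisfied 4 clause(s); 2 remain; assigned so far: [1, 4]
unit clause [3] forces x3=T; simplify:
  satisfied 2 clause(s); 0 remain; assigned so far: [1, 3, 4]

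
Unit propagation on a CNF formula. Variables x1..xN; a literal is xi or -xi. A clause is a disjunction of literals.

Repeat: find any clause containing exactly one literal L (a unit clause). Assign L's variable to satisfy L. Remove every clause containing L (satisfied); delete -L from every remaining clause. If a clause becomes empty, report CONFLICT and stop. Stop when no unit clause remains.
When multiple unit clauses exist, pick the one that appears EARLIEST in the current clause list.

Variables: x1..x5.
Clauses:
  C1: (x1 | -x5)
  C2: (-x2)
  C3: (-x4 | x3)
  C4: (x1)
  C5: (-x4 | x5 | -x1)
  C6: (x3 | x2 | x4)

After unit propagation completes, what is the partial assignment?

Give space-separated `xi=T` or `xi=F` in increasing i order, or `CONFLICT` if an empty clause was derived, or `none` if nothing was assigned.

Answer: x1=T x2=F

Derivation:
unit clause [-2] forces x2=F; simplify:
  drop 2 from [3, 2, 4] -> [3, 4]
  satisfied 1 clause(s); 5 remain; assigned so far: [2]
unit clause [1] forces x1=T; simplify:
  drop -1 from [-4, 5, -1] -> [-4, 5]
  satisfied 2 clause(s); 3 remain; assigned so far: [1, 2]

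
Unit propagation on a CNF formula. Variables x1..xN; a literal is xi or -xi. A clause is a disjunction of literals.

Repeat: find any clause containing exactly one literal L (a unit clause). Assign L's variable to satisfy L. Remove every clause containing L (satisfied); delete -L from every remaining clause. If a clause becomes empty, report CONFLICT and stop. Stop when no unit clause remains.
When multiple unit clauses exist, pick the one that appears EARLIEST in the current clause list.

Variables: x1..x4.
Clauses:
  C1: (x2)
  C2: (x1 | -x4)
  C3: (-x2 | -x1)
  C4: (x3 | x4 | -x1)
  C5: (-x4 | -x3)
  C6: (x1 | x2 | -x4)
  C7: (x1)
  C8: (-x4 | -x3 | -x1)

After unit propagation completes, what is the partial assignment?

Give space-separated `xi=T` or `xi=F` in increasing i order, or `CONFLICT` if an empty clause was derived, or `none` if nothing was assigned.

Answer: CONFLICT

Derivation:
unit clause [2] forces x2=T; simplify:
  drop -2 from [-2, -1] -> [-1]
  satisfied 2 clause(s); 6 remain; assigned so far: [2]
unit clause [-1] forces x1=F; simplify:
  drop 1 from [1, -4] -> [-4]
  drop 1 from [1] -> [] (empty!)
  satisfied 3 clause(s); 3 remain; assigned so far: [1, 2]
CONFLICT (empty clause)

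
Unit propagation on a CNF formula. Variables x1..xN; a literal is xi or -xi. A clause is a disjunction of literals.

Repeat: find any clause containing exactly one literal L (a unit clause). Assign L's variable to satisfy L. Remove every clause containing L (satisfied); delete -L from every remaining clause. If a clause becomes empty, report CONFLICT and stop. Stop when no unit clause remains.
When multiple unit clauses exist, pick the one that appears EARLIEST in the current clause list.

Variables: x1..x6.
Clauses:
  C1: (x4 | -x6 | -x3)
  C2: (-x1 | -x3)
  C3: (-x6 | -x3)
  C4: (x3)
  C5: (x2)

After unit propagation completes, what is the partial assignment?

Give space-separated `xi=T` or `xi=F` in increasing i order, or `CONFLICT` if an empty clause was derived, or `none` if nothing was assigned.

Answer: x1=F x2=T x3=T x6=F

Derivation:
unit clause [3] forces x3=T; simplify:
  drop -3 from [4, -6, -3] -> [4, -6]
  drop -3 from [-1, -3] -> [-1]
  drop -3 from [-6, -3] -> [-6]
  satisfied 1 clause(s); 4 remain; assigned so far: [3]
unit clause [-1] forces x1=F; simplify:
  satisfied 1 clause(s); 3 remain; assigned so far: [1, 3]
unit clause [-6] forces x6=F; simplify:
  satisfied 2 clause(s); 1 remain; assigned so far: [1, 3, 6]
unit clause [2] forces x2=T; simplify:
  satisfied 1 clause(s); 0 remain; assigned so far: [1, 2, 3, 6]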